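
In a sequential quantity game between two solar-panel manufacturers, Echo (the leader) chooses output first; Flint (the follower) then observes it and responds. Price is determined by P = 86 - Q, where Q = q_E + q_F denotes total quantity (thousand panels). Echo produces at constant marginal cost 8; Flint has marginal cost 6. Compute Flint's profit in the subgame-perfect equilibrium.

441

The follower Flint best-responds to any q_E: π_F = (86 - Q)q_F - 6q_F.
∂π_F/∂q_F = 80 - q_E - 2q_F = 0 gives the reaction function q_F = (80 - q_E)/2.
Echo substitutes q_F(q_E) into its own profit: π_E = q_E(86 - q_E - (80 - q_E)/2) - 8q_E = (46 - (1/2)q_E)q_E - 8q_E.
The leader's first-order condition 38 - q_E = 0 yields q_E = 38.
Then q_F = (80 - 38)/2 = 21.
Price P = 86 - 59 = 27.
Flint's profit: (27 - 6)·21 = 441.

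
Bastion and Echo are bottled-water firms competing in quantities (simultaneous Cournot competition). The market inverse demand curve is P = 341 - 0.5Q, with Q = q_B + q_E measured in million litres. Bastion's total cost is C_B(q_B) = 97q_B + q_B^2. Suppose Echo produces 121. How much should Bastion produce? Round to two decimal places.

61.17

With the rival's output fixed at 121, Bastion's profit is π_B = (341 - (1/2)·121 - (1/2)q_B)q_B - (97q_B + q_B²) = (561/2 - (1/2)q_B)q_B - (97q_B + q_B²).
∂π_B/∂q_B = 367/2 - 3q_B = 0, so q_B = 367/6.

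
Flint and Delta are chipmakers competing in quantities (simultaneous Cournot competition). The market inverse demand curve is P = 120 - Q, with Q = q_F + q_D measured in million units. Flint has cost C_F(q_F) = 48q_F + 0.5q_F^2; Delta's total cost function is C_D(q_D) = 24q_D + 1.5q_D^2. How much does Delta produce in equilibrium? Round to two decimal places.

15.43

Flint's profit: π_F = (120 - Q)q_F - (48q_F + (1/2)q_F²). Setting ∂π_F/∂q_F = 0: 72 - 3q_F - (q_D) = 0.
Delta's profit: π_D = (120 - Q)q_D - (24q_D + (3/2)q_D²). Setting ∂π_D/∂q_D = 0: 96 - 5q_D - (q_F) = 0.
So q_F = (72 - q_D)/3 and q_D = (96 - q_F)/5.
Substituting one into the other gives q_F = 132/7 and q_D = 108/7.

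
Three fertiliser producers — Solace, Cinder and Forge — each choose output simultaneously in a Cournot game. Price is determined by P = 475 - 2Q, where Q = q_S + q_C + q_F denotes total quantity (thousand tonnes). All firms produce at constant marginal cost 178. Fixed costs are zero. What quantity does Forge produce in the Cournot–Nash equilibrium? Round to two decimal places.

Each firm earns π_i = (475 - 2Q)q_i - 178q_i.
Setting ∂π_i/∂q_i = 0 with rivals' quantities fixed: 297 - 4q_i - 2·Σ_{j≠i} q_j = 0.
With identical firms every q_j equals q_i, so Σ_{j≠i} q_j = 2q_i and 297 = 8q_i, giving q_i = 297/8.

37.13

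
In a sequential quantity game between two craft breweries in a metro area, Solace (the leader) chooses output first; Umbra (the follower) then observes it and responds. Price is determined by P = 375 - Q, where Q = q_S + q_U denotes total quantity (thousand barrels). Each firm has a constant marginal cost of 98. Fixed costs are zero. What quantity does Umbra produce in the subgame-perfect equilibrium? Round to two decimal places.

69.25

Solve by backward induction. Given q_S, the follower Umbra maximises π_U = (375 - q_S - q_U)q_U - 98q_U.
∂π_U/∂q_U = 277 - q_S - 2q_U = 0 gives the reaction function q_U = (277 - q_S)/2.
Solace substitutes q_U(q_S) into its own profit: π_S = q_S(375 - q_S - (277 - q_S)/2) - 98q_S = (473/2 - (1/2)q_S)q_S - 98q_S.
Maximising: ∂π_S/∂q_S = 277/2 - q_S = 0, giving q_S = 277/2.
Then q_U = (277 - 277/2)/2 = 277/4.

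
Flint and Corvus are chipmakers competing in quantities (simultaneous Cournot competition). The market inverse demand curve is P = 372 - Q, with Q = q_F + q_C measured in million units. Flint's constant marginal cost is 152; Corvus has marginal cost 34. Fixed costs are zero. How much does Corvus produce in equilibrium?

152

Flint's profit: π_F = (372 - Q)q_F - (152q_F). Setting ∂π_F/∂q_F = 0: 220 - 2q_F - (q_C) = 0.
Corvus's profit: π_C = (372 - Q)q_C - (34q_C). Setting ∂π_C/∂q_C = 0: 338 - 2q_C - (q_F) = 0.
Best responses: q_F = (220 - q_C)/2, q_C = (338 - q_F)/2.
Substituting one into the other gives q_F = 34 and q_C = 152.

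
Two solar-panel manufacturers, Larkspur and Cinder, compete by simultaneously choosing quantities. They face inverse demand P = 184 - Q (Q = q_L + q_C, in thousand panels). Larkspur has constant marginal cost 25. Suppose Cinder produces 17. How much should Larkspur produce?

71

With the rival's output fixed at 17, Larkspur's profit is π_L = (184 - 17 - q_L)q_L - (25q_L) = (167 - q_L)q_L - (25q_L).
∂π_L/∂q_L = 142 - 2q_L = 0, so q_L = 71.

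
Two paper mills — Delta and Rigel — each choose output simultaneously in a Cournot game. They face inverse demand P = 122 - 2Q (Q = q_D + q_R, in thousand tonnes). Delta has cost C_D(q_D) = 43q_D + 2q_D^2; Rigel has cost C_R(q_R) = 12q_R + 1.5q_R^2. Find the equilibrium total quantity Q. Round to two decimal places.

Delta's profit: π_D = (122 - 2Q)q_D - (43q_D + 2q_D²). Setting ∂π_D/∂q_D = 0: 79 - 8q_D - 2(q_R) = 0.
Rigel's first-order condition: 110 - 7q_R - 2(q_D) = 0.
So q_D = (79 - 2q_R)/8 and q_R = (110 - 2q_D)/7.
Solving the pair: q_D = 333/52, q_R = 361/26.
Total output Q = 333/52 + 361/26 = 1055/52.

20.29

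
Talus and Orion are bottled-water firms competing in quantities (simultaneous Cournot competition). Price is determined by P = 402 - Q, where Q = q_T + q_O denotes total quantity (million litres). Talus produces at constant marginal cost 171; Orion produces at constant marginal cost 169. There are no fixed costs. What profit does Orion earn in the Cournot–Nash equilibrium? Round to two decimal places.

Talus's profit: π_T = (402 - Q)q_T - (171q_T). Setting ∂π_T/∂q_T = 0: 231 - 2q_T - (q_O) = 0.
Orion's first-order condition: 233 - 2q_O - (q_T) = 0.
Rearranging gives the reaction functions q_T = (231 - q_O)/2 and q_O = (233 - q_T)/2.
Solving the pair: q_T = 229/3, q_O = 235/3.
Price P = 402 - 464/3 = 742/3.
Orion's profit: (742/3 - 169)·(235/3) = 6136.1111.

6136.11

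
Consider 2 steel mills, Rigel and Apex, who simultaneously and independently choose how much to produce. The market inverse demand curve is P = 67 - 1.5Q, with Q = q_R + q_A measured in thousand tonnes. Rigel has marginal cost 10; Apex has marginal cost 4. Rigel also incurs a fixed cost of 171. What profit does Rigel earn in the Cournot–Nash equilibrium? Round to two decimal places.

Rigel's profit: π_R = (67 - 1.5Q)q_R - (10q_R). Setting ∂π_R/∂q_R = 0: 57 - 3q_R - (3/2)(q_A) = 0.
Apex's profit: π_A = (67 - 1.5Q)q_A - (4q_A). Setting ∂π_A/∂q_A = 0: 63 - 3q_A - (3/2)(q_R) = 0.
Best responses: q_R = (57 - (3/2)q_A)/3, q_A = (63 - (3/2)q_R)/3.
Solving the pair: q_R = 34/3, q_A = 46/3.
Price P = 67 - (3/2)·(80/3) = 27.
Rigel's profit: (27 - 10)·(34/3) - 171 = 65/3.

21.67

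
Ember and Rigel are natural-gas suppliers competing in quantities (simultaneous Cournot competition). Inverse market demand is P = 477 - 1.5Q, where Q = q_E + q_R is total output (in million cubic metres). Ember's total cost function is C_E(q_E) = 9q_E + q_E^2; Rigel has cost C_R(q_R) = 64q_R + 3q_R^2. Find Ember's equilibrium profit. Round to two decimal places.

Ember's profit: π_E = (477 - 1.5Q)q_E - (9q_E + q_E²). Setting ∂π_E/∂q_E = 0: 468 - 5q_E - (3/2)(q_R) = 0.
Rigel's profit: π_R = (477 - 1.5Q)q_R - (64q_R + 3q_R²). Setting ∂π_R/∂q_R = 0: 413 - 9q_R - (3/2)(q_E) = 0.
Rearranging gives the reaction functions q_E = (468 - (3/2)q_R)/5 and q_R = (413 - (3/2)q_E)/9.
Solving the pair: q_E = 84.0351, q_R = 31.8830.
Price P = 477 - (3/2)·115.9181 = 303.1228.
Ember's profit: 303.1228·84.0351 - 9·84.0351 - 84.0351² = 17654.7399.

17654.74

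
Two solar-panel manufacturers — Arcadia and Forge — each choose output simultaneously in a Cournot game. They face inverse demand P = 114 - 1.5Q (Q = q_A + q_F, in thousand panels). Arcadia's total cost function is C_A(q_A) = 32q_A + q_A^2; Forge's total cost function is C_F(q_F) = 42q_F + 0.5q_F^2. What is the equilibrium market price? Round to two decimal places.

75.38

Arcadia's profit: π_A = (114 - 1.5Q)q_A - (32q_A + q_A²). Setting ∂π_A/∂q_A = 0: 82 - 5q_A - (3/2)(q_F) = 0.
Forge's profit: π_F = (114 - 1.5Q)q_F - (42q_F + (1/2)q_F²). Setting ∂π_F/∂q_F = 0: 72 - 4q_F - (3/2)(q_A) = 0.
Rearranging gives the reaction functions q_A = (82 - (3/2)q_F)/5 and q_F = (72 - (3/2)q_A)/4.
Substituting one into the other gives q_A = 880/71 and q_F = 948/71.
Total output Q = 1828/71, so price P = 114 - (3/2)·(1828/71) = 75.3803.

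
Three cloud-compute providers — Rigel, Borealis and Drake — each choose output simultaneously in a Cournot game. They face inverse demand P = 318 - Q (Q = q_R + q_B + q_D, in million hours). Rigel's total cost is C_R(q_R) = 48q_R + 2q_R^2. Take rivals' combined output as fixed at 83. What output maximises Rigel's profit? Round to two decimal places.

31.17

With rivals' combined output fixed at 83, Rigel's profit is π_R = (318 - 83 - q_R)q_R - (48q_R + 2q_R²) = (235 - q_R)q_R - (48q_R + 2q_R²).
∂π_R/∂q_R = 187 - 6q_R = 0, so q_R = 187/6.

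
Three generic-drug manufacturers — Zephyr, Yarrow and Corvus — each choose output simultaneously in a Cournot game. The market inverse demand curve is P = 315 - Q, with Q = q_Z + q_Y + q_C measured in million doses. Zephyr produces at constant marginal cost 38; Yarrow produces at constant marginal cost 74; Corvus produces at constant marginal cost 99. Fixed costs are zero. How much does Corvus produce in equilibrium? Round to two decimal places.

Zephyr's profit: π_Z = (315 - Q)q_Z - (38q_Z). Setting ∂π_Z/∂q_Z = 0: 277 - 2q_Z - (q_Y + q_C) = 0.
Yarrow's profit: π_Y = (315 - Q)q_Y - (74q_Y). Setting ∂π_Y/∂q_Y = 0: 241 - 2q_Y - (q_Z + q_C) = 0.
Corvus's profit: π_C = (315 - Q)q_C - (99q_C). Setting ∂π_C/∂q_C = 0: 216 - 2q_C - (q_Z + q_Y) = 0.
Adding the 3 first-order conditions: 734 − 4Q = 0, so Q = 367/2.
Back-substituting: q_Z = (277 − 367/2) = 187/2, q_Y = (241 − 367/2) = 115/2, q_C = (216 − 367/2) = 65/2.

32.50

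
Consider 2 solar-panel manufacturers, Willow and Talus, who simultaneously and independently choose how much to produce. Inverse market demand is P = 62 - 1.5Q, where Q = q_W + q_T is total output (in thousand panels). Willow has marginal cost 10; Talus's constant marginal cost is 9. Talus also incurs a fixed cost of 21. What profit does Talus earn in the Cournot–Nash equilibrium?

195

Willow's profit: π_W = (62 - 1.5Q)q_W - (10q_W). Setting ∂π_W/∂q_W = 0: 52 - 3q_W - (3/2)(q_T) = 0.
Talus's first-order condition: 53 - 3q_T - (3/2)(q_W) = 0.
Rearranging gives the reaction functions q_W = (52 - (3/2)q_T)/3 and q_T = (53 - (3/2)q_W)/3.
Solving the pair: q_W = 34/3, q_T = 12.
Price P = 62 - (3/2)·(70/3) = 27.
Talus's profit: (27 - 9)·12 - 21 = 195.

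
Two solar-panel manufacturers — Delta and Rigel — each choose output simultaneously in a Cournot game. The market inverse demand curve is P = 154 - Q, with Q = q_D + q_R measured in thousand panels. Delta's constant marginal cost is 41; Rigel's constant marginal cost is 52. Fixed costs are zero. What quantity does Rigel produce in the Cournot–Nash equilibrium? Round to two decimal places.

Delta's profit: π_D = (154 - Q)q_D - (41q_D). Setting ∂π_D/∂q_D = 0: 113 - 2q_D - (q_R) = 0.
Rigel's profit: π_R = (154 - Q)q_R - (52q_R). Setting ∂π_R/∂q_R = 0: 102 - 2q_R - (q_D) = 0.
So q_D = (113 - q_R)/2 and q_R = (102 - q_D)/2.
Solving the pair: q_D = 124/3, q_R = 91/3.

30.33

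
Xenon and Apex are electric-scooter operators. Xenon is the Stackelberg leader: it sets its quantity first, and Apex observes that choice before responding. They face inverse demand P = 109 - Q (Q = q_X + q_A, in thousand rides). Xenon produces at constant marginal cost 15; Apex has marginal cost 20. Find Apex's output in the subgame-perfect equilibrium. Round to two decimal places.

The follower Apex best-responds to any q_X: π_A = (109 - Q)q_A - 20q_A.
Follower FOC: 89 - q_X - 2q_A = 0, so q_A(q_X) = (89 - q_X)/2.
Xenon substitutes q_A(q_X) into its own profit: π_X = q_X(109 - q_X - (89 - q_X)/2) - 15q_X = (129/2 - (1/2)q_X)q_X - 15q_X.
Maximising: ∂π_X/∂q_X = 99/2 - q_X = 0, giving q_X = 99/2.
Then q_A = (89 - 99/2)/2 = 79/4.

19.75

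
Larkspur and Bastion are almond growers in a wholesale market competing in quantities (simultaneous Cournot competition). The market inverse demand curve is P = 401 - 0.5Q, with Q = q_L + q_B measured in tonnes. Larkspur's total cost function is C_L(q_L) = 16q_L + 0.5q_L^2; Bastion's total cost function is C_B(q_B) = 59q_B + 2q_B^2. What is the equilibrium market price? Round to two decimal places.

285.85

Larkspur's profit: π_L = (401 - 0.5Q)q_L - (16q_L + (1/2)q_L²). Setting ∂π_L/∂q_L = 0: 385 - 2q_L - (1/2)(q_B) = 0.
Bastion's profit: π_B = (401 - 0.5Q)q_B - (59q_B + 2q_B²). Setting ∂π_B/∂q_B = 0: 342 - 5q_B - (1/2)(q_L) = 0.
Rearranging gives the reaction functions q_L = (385 - (1/2)q_B)/2 and q_B = (342 - (1/2)q_L)/5.
Substituting one into the other gives q_L = 179.8974 and q_B = 1966/39.
Total output Q = 230.3077, so price P = 401 - (1/2)·230.3077 = 285.8462.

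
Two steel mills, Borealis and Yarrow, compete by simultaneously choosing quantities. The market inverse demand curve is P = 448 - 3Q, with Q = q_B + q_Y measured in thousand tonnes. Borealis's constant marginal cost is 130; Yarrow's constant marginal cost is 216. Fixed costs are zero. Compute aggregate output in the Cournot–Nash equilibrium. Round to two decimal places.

61.11

Borealis's profit: π_B = (448 - 3Q)q_B - (130q_B). Setting ∂π_B/∂q_B = 0: 318 - 6q_B - 3(q_Y) = 0.
Yarrow's profit: π_Y = (448 - 3Q)q_Y - (216q_Y). Setting ∂π_Y/∂q_Y = 0: 232 - 6q_Y - 3(q_B) = 0.
So q_B = (318 - 3q_Y)/6 and q_Y = (232 - 3q_B)/6.
Substituting one into the other gives q_B = 404/9 and q_Y = 146/9.
Total output Q = 404/9 + 146/9 = 550/9.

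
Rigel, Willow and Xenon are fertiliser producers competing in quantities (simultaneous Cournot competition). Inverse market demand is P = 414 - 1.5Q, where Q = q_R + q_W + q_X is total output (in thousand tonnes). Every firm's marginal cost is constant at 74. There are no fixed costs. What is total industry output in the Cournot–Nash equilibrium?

Each firm earns π_i = (414 - 1.5Q)q_i - 74q_i.
First-order condition (treating rivals' output as given): 340 - 3q_i - (3/2)·Σ_{j≠i} q_j = 0.
With identical firms every q_j equals q_i, so Σ_{j≠i} q_j = 2q_i and 340 = 6q_i, giving q_i = 170/3.
Total output Q = 170/3 + 170/3 + 170/3 = 170.

170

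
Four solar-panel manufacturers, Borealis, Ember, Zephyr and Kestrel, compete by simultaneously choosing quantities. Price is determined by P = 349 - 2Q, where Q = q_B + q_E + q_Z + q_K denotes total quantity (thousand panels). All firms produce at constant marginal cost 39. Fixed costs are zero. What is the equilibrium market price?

101

Each firm earns π_i = (349 - 2Q)q_i - 39q_i.
Setting ∂π_i/∂q_i = 0 with rivals' quantities fixed: 310 - 4q_i - 2·Σ_{j≠i} q_j = 0.
With identical firms every q_j equals q_i, so Σ_{j≠i} q_j = 3q_i and 310 = 10q_i, giving q_i = 31.
Total output Q = 124, so price P = 349 - 2·124 = 101.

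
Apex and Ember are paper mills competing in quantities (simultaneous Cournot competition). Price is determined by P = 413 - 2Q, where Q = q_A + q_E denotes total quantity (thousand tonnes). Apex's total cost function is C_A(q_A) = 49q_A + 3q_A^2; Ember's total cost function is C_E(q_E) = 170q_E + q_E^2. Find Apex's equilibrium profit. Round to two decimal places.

Apex's profit: π_A = (413 - 2Q)q_A - (49q_A + 3q_A²). Setting ∂π_A/∂q_A = 0: 364 - 10q_A - 2(q_E) = 0.
Ember's first-order condition: 243 - 6q_E - 2(q_A) = 0.
Rearranging gives the reaction functions q_A = (364 - 2q_E)/10 and q_E = (243 - 2q_A)/6.
Solving the pair: q_A = 849/28, q_E = 851/28.
Price P = 413 - 2·(425/7) = 291.5714.
Apex's profit: 291.5714·(849/28) - 49·(849/28) - 3(849/28)² = 4596.9452.

4596.95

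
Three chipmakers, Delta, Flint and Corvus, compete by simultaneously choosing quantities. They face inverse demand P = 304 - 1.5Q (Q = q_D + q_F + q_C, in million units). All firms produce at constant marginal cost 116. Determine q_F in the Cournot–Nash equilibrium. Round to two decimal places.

31.33

Each firm earns π_i = (304 - 1.5Q)q_i - 116q_i.
First-order condition (treating rivals' output as given): 188 - 3q_i - (3/2)·Σ_{j≠i} q_j = 0.
By symmetry each firm produces the same amount; substituting Σ_{j≠i} q_j = 2q_i yields q_i = 188/6 = 94/3.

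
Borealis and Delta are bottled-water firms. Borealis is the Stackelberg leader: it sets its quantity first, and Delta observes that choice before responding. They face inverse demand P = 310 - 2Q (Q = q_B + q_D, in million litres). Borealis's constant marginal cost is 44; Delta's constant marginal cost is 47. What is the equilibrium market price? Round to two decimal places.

111.25

Solve by backward induction. Given q_B, the follower Delta maximises π_D = (310 - 2q_B - 2q_D)q_D - 47q_D.
∂π_D/∂q_D = 263 - 2q_B - 4q_D = 0 gives the reaction function q_D = (263 - 2q_B)/4.
The leader anticipates this reaction. Substituting into P = 310 - 2Q gives P = 357/2 - q_B, so π_B = (357/2 - q_B)q_B - 44q_B.
Leader FOC: 269/2 - 2q_B = 0, so q_B = 269/4.
Then q_D = (263 - 2·(269/4))/4 = 257/8.
Total output Q = 795/8, so price P = 310 - 2·(795/8) = 445/4.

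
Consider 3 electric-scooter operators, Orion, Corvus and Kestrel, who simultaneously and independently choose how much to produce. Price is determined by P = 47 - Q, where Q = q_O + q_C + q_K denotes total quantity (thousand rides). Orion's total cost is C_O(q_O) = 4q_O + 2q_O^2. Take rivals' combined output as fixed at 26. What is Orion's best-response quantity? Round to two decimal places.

2.83

With rivals' combined output fixed at 26, Orion's profit is π_O = (47 - 26 - q_O)q_O - (4q_O + 2q_O²) = (21 - q_O)q_O - (4q_O + 2q_O²).
∂π_O/∂q_O = 17 - 6q_O = 0, so q_O = 17/6.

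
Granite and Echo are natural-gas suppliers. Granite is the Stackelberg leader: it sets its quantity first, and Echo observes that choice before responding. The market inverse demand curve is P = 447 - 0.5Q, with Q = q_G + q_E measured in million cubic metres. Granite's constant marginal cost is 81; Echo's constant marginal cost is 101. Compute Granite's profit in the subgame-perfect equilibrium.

Solve by backward induction. Given q_G, the follower Echo maximises π_E = (447 - (1/2)q_G - (1/2)q_E)q_E - 101q_E.
Follower FOC: 346 - (1/2)q_G - q_E = 0, so q_E(q_G) = (346 - (1/2)q_G).
The leader anticipates this reaction. Substituting into P = 447 - 0.5Q gives P = 274 - (1/4)q_G, so π_G = (274 - (1/4)q_G)q_G - 81q_G.
The leader's first-order condition 193 - (1/2)q_G = 0 yields q_G = 386.
Then q_E = (346 - (1/2)·386) = 153.
Price P = 447 - (1/2)·539 = 355/2.
Granite's profit: (355/2 - 81)·386 = 37249.

37249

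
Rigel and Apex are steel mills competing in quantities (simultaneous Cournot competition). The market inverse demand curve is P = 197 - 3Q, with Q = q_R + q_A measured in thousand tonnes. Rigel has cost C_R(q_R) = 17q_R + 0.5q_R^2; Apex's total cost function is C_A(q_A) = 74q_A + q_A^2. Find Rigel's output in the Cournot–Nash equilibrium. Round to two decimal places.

Rigel's profit: π_R = (197 - 3Q)q_R - (17q_R + (1/2)q_R²). Setting ∂π_R/∂q_R = 0: 180 - 7q_R - 3(q_A) = 0.
Apex's first-order condition: 123 - 8q_A - 3(q_R) = 0.
Best responses: q_R = (180 - 3q_A)/7, q_A = (123 - 3q_R)/8.
Substituting one into the other gives q_R = 1071/47 and q_A = 321/47.

22.79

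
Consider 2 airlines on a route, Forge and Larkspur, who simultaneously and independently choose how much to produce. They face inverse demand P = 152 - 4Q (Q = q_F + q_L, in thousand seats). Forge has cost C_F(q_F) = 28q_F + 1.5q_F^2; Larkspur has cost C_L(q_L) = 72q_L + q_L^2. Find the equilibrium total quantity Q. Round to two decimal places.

Forge's profit: π_F = (152 - 4Q)q_F - (28q_F + (3/2)q_F²). Setting ∂π_F/∂q_F = 0: 124 - 11q_F - 4(q_L) = 0.
Larkspur's profit: π_L = (152 - 4Q)q_L - (72q_L + q_L²). Setting ∂π_L/∂q_L = 0: 80 - 10q_L - 4(q_F) = 0.
Rearranging gives the reaction functions q_F = (124 - 4q_L)/11 and q_L = (80 - 4q_F)/10.
Solving the pair: q_F = 460/47, q_L = 192/47.
Total output Q = 460/47 + 192/47 = 652/47.

13.87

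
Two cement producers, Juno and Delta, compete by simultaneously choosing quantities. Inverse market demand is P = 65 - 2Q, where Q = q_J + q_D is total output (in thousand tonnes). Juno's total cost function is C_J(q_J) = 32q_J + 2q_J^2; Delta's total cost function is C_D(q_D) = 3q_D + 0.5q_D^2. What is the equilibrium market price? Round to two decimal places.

38.83

Juno's profit: π_J = (65 - 2Q)q_J - (32q_J + 2q_J²). Setting ∂π_J/∂q_J = 0: 33 - 8q_J - 2(q_D) = 0.
Delta's profit: π_D = (65 - 2Q)q_D - (3q_D + (1/2)q_D²). Setting ∂π_D/∂q_D = 0: 62 - 5q_D - 2(q_J) = 0.
Rearranging gives the reaction functions q_J = (33 - 2q_D)/8 and q_D = (62 - 2q_J)/5.
Substituting one into the other gives q_J = 41/36 and q_D = 215/18.
Total output Q = 157/12, so price P = 65 - 2·(157/12) = 233/6.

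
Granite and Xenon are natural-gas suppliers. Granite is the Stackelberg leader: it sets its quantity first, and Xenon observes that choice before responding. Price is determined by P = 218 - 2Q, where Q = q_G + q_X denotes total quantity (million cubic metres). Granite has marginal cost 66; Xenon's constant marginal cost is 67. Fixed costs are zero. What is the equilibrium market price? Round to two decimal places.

104.25

Solve by backward induction. Given q_G, the follower Xenon maximises π_X = (218 - 2q_G - 2q_X)q_X - 67q_X.
Setting the follower's marginal profit to zero, 151 - 2q_G - 4q_X = 0, i.e. q_X = (151 - 2q_G)/4.
The leader anticipates this reaction. Substituting into P = 218 - 2Q gives P = 285/2 - q_G, so π_G = (285/2 - q_G)q_G - 66q_G.
The leader's first-order condition 153/2 - 2q_G = 0 yields q_G = 153/4.
Then q_X = (151 - 2·(153/4))/4 = 149/8.
Total output Q = 455/8, so price P = 218 - 2·(455/8) = 417/4.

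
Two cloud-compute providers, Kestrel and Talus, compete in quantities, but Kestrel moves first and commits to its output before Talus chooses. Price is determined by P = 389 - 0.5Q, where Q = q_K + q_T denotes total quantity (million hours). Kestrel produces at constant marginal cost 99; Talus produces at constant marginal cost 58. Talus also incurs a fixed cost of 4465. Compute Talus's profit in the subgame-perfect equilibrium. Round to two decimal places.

16856.13

Solve by backward induction. Given q_K, the follower Talus maximises π_T = (389 - (1/2)q_K - (1/2)q_T)q_T - 58q_T.
Setting the follower's marginal profit to zero, 331 - (1/2)q_K - q_T = 0, i.e. q_T = (331 - (1/2)q_K).
Kestrel substitutes q_T(q_K) into its own profit: π_K = q_K(389 - (1/2)q_K - (331 - (1/2)q_K)/2) - 99q_K = (447/2 - (1/4)q_K)q_K - 99q_K.
Leader FOC: 249/2 - (1/2)q_K = 0, so q_K = 249.
Then q_T = (331 - (1/2)·249) = 413/2.
Price P = 389 - (1/2)·(911/2) = 645/4.
Talus's profit: (645/4 - 58)·(413/2) - 4465 = 16856.1250.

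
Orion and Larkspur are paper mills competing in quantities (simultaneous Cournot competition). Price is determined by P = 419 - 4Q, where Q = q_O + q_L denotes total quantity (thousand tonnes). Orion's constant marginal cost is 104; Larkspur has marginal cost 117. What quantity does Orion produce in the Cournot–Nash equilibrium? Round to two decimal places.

Orion's profit: π_O = (419 - 4Q)q_O - (104q_O). Setting ∂π_O/∂q_O = 0: 315 - 8q_O - 4(q_L) = 0.
Larkspur's first-order condition: 302 - 8q_L - 4(q_O) = 0.
Best responses: q_O = (315 - 4q_L)/8, q_L = (302 - 4q_O)/8.
Solving the pair: q_O = 82/3, q_L = 289/12.

27.33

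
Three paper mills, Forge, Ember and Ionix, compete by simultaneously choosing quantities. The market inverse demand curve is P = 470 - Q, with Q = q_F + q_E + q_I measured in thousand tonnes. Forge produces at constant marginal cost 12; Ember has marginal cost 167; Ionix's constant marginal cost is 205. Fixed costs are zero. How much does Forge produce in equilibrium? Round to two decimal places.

Forge's profit: π_F = (470 - Q)q_F - (12q_F). Setting ∂π_F/∂q_F = 0: 458 - 2q_F - (q_E + q_I) = 0.
Ember's first-order condition: 303 - 2q_E - (q_F + q_I) = 0.
Ionix's first-order condition: 265 - 2q_I - (q_F + q_E) = 0.
Adding the 3 conditions: 1026 − 2Q − 2Q = 0, i.e. Q = 513/2.
Back-substituting: q_F = (458 − 513/2) = 403/2, q_E = (303 − 513/2) = 93/2, q_I = (265 − 513/2) = 17/2.

201.50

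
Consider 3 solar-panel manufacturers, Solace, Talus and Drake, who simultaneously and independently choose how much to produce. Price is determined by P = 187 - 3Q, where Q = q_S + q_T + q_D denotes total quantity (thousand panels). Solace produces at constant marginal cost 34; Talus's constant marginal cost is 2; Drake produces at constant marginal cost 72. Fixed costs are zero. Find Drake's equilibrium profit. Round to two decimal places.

1.02

Solace's profit: π_S = (187 - 3Q)q_S - (34q_S). Setting ∂π_S/∂q_S = 0: 153 - 6q_S - 3(q_T + q_D) = 0.
Talus's profit: π_T = (187 - 3Q)q_T - (2q_T). Setting ∂π_T/∂q_T = 0: 185 - 6q_T - 3(q_S + q_D) = 0.
Drake's profit: π_D = (187 - 3Q)q_D - (72q_D). Setting ∂π_D/∂q_D = 0: 115 - 6q_D - 3(q_S + q_T) = 0.
Summing all 3 equations gives 453 − 12Q = 0, hence Q = 151/4.
Back-substituting: q_S = (153 − 453/4)/3 = 53/4, q_T = (185 − 453/4)/3 = 287/12, q_D = (115 − 453/4)/3 = 7/12.
Price P = 187 - 3·(151/4) = 295/4.
Drake's profit: (295/4 - 72)·(7/12) = 49/48.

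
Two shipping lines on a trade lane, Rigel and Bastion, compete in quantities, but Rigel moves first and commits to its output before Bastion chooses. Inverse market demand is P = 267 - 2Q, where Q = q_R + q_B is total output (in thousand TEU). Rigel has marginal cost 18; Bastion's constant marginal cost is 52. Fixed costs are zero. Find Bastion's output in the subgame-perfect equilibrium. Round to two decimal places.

The follower Bastion best-responds to any q_R: π_B = (267 - 2Q)q_B - 52q_B.
∂π_B/∂q_B = 215 - 2q_R - 4q_B = 0 gives the reaction function q_B = (215 - 2q_R)/4.
Rigel substitutes q_B(q_R) into its own profit: π_R = q_R(267 - 2q_R - (215 - 2q_R)/2) - 18q_R = (319/2 - q_R)q_R - 18q_R.
The leader's first-order condition 283/2 - 2q_R = 0 yields q_R = 283/4.
Then q_B = (215 - 2·(283/4))/4 = 147/8.

18.38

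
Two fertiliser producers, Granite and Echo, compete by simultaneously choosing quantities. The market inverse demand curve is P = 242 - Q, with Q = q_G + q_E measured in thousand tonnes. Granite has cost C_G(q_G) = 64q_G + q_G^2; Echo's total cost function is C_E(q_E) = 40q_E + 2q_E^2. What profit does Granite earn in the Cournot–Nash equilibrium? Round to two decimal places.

2835.37

Granite's profit: π_G = (242 - Q)q_G - (64q_G + q_G²). Setting ∂π_G/∂q_G = 0: 178 - 4q_G - (q_E) = 0.
Echo's first-order condition: 202 - 6q_E - (q_G) = 0.
Best responses: q_G = (178 - q_E)/4, q_E = (202 - q_G)/6.
Solving the pair: q_G = 866/23, q_E = 630/23.
Price P = 242 - 1496/23 = 176.9565.
Granite's profit: 176.9565·(866/23) - 64·(866/23) - (866/23)² = 2835.3724.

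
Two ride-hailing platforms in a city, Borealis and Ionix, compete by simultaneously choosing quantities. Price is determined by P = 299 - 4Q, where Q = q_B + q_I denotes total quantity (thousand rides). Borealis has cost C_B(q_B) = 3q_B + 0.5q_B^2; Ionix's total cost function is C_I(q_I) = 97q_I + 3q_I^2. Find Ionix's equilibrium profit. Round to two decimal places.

Borealis's profit: π_B = (299 - 4Q)q_B - (3q_B + (1/2)q_B²). Setting ∂π_B/∂q_B = 0: 296 - 9q_B - 4(q_I) = 0.
Ionix's profit: π_I = (299 - 4Q)q_I - (97q_I + 3q_I²). Setting ∂π_I/∂q_I = 0: 202 - 14q_I - 4(q_B) = 0.
Rearranging gives the reaction functions q_B = (296 - 4q_I)/9 and q_I = (202 - 4q_B)/14.
Solving the pair: q_B = 1668/55, q_I = 317/55.
Price P = 299 - 4·(397/11) = 1701/11.
Ionix's profit: (1701/11)·(317/55) - 97·(317/55) - 3(317/55)² = 232.5365.

232.54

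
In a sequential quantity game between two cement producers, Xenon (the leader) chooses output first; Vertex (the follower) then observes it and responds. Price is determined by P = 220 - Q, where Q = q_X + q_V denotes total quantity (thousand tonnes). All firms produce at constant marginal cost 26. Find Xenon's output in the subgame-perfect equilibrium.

The follower Vertex best-responds to any q_X: π_V = (220 - Q)q_V - 26q_V.
Follower FOC: 194 - q_X - 2q_V = 0, so q_V(q_X) = (194 - q_X)/2.
The leader anticipates this reaction. Substituting into P = 220 - Q gives P = 123 - (1/2)q_X, so π_X = (123 - (1/2)q_X)q_X - 26q_X.
The leader's first-order condition 97 - q_X = 0 yields q_X = 97.
Then q_V = (194 - 97)/2 = 97/2.

97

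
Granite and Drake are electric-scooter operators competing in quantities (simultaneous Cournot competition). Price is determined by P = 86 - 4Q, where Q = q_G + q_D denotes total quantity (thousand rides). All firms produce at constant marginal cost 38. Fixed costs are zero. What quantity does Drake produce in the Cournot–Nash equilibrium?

A representative firm's profit is π_i = q_i(86 - 4Q) - 38q_i.
Setting ∂π_i/∂q_i = 0 with rivals' quantities fixed: 48 - 8q_i - 4q_j = 0.
By symmetry each firm produces the same amount; substituting q_j = q_i yields q_i = 48/12 = 4.

4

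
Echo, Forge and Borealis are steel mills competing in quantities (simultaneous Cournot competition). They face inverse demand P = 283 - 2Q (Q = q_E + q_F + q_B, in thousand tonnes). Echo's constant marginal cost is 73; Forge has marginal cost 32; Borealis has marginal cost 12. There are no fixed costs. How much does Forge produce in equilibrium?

34

Echo's profit: π_E = (283 - 2Q)q_E - (73q_E). Setting ∂π_E/∂q_E = 0: 210 - 4q_E - 2(q_F + q_B) = 0.
Forge's first-order condition: 251 - 4q_F - 2(q_E + q_B) = 0.
Borealis's profit: π_B = (283 - 2Q)q_B - (12q_B). Setting ∂π_B/∂q_B = 0: 271 - 4q_B - 2(q_E + q_F) = 0.
Adding the 3 first-order conditions: 732 − 8Q = 0, so Q = 183/2.
Back-substituting: q_E = (210 − 183)/2 = 27/2, q_F = (251 − 183)/2 = 34, q_B = (271 − 183)/2 = 44.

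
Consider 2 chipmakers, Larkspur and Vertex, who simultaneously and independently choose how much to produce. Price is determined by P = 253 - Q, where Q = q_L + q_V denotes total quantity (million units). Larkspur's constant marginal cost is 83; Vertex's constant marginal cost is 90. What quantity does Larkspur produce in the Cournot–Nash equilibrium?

Larkspur's profit: π_L = (253 - Q)q_L - (83q_L). Setting ∂π_L/∂q_L = 0: 170 - 2q_L - (q_V) = 0.
Vertex's profit: π_V = (253 - Q)q_V - (90q_V). Setting ∂π_V/∂q_V = 0: 163 - 2q_V - (q_L) = 0.
So q_L = (170 - q_V)/2 and q_V = (163 - q_L)/2.
Solving the pair: q_L = 59, q_V = 52.

59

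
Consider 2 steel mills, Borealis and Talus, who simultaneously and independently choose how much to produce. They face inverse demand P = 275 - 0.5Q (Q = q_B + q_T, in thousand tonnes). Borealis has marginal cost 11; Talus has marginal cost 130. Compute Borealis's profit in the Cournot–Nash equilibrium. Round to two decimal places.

Borealis's profit: π_B = (275 - 0.5Q)q_B - (11q_B). Setting ∂π_B/∂q_B = 0: 264 - q_B - (1/2)(q_T) = 0.
Talus's profit: π_T = (275 - 0.5Q)q_T - (130q_T). Setting ∂π_T/∂q_T = 0: 145 - q_T - (1/2)(q_B) = 0.
Best responses: q_B = (264 - (1/2)q_T), q_T = (145 - (1/2)q_B).
Solving the pair: q_B = 766/3, q_T = 52/3.
Price P = 275 - (1/2)·(818/3) = 416/3.
Borealis's profit: (416/3 - 11)·(766/3) = 32597.5556.

32597.56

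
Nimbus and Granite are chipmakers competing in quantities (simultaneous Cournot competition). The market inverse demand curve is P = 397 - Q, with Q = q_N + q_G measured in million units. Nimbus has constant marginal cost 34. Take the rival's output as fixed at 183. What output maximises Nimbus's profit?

With the rival's output fixed at 183, Nimbus's profit is π_N = (397 - 183 - q_N)q_N - (34q_N) = (214 - q_N)q_N - (34q_N).
∂π_N/∂q_N = 180 - 2q_N = 0, so q_N = 90.

90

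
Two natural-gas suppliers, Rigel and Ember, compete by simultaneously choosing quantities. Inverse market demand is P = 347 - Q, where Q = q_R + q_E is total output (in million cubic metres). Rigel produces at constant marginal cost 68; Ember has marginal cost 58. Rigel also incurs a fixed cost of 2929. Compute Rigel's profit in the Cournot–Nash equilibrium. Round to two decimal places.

5111.11

Rigel's profit: π_R = (347 - Q)q_R - (68q_R). Setting ∂π_R/∂q_R = 0: 279 - 2q_R - (q_E) = 0.
Ember's profit: π_E = (347 - Q)q_E - (58q_E). Setting ∂π_E/∂q_E = 0: 289 - 2q_E - (q_R) = 0.
Best responses: q_R = (279 - q_E)/2, q_E = (289 - q_R)/2.
Substituting one into the other gives q_R = 269/3 and q_E = 299/3.
Price P = 347 - 568/3 = 473/3.
Rigel's profit: (473/3 - 68)·(269/3) - 2929 = 5111.1111.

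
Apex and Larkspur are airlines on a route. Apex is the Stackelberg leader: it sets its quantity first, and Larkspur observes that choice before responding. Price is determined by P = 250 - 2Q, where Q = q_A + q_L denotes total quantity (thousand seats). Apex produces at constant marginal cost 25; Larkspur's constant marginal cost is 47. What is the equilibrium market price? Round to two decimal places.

86.75

The follower Larkspur best-responds to any q_A: π_L = (250 - 2Q)q_L - 47q_L.
Follower FOC: 203 - 2q_A - 4q_L = 0, so q_L(q_A) = (203 - 2q_A)/4.
The leader anticipates this reaction. Substituting into P = 250 - 2Q gives P = 297/2 - q_A, so π_A = (297/2 - q_A)q_A - 25q_A.
Leader FOC: 247/2 - 2q_A = 0, so q_A = 247/4.
Then q_L = (203 - 2·(247/4))/4 = 159/8.
Total output Q = 653/8, so price P = 250 - 2·(653/8) = 347/4.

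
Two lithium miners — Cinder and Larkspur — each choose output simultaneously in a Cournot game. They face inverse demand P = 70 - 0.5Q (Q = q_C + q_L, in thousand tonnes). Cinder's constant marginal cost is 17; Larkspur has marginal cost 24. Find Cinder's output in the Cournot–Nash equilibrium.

Cinder's profit: π_C = (70 - 0.5Q)q_C - (17q_C). Setting ∂π_C/∂q_C = 0: 53 - q_C - (1/2)(q_L) = 0.
Larkspur's profit: π_L = (70 - 0.5Q)q_L - (24q_L). Setting ∂π_L/∂q_L = 0: 46 - q_L - (1/2)(q_C) = 0.
Rearranging gives the reaction functions q_C = (53 - (1/2)q_L) and q_L = (46 - (1/2)q_C).
Substituting one into the other gives q_C = 40 and q_L = 26.

40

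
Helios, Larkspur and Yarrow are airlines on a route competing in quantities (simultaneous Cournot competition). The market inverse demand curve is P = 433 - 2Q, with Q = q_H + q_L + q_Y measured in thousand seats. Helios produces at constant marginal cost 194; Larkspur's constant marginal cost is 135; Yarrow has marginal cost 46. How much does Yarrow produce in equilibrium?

Helios's profit: π_H = (433 - 2Q)q_H - (194q_H). Setting ∂π_H/∂q_H = 0: 239 - 4q_H - 2(q_L + q_Y) = 0.
Larkspur's profit: π_L = (433 - 2Q)q_L - (135q_L). Setting ∂π_L/∂q_L = 0: 298 - 4q_L - 2(q_H + q_Y) = 0.
Yarrow's first-order condition: 387 - 4q_Y - 2(q_H + q_L) = 0.
Adding the 3 conditions: 924 − 4Q − 4Q = 0, i.e. Q = 231/2.
Back-substituting: q_H = (239 − 231)/2 = 4, q_L = (298 − 231)/2 = 67/2, q_Y = (387 − 231)/2 = 78.

78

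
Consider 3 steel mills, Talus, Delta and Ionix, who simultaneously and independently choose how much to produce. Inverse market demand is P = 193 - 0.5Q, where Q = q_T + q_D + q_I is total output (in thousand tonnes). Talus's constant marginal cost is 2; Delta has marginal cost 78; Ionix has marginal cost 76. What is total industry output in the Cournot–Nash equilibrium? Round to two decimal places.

211.50

Talus's profit: π_T = (193 - 0.5Q)q_T - (2q_T). Setting ∂π_T/∂q_T = 0: 191 - q_T - (1/2)(q_D + q_I) = 0.
Delta's profit: π_D = (193 - 0.5Q)q_D - (78q_D). Setting ∂π_D/∂q_D = 0: 115 - q_D - (1/2)(q_T + q_I) = 0.
Ionix's profit: π_I = (193 - 0.5Q)q_I - (76q_I). Setting ∂π_I/∂q_I = 0: 117 - q_I - (1/2)(q_T + q_D) = 0.
Adding the 3 first-order conditions: 423 − 2Q = 0, so Q = 423/2.
Back-substituting: q_T = (191 − 423/4)/(1/2) = 341/2, q_D = (115 − 423/4)/(1/2) = 37/2, q_I = (117 − 423/4)/(1/2) = 45/2.
Total output Q = 341/2 + 37/2 + 45/2 = 423/2.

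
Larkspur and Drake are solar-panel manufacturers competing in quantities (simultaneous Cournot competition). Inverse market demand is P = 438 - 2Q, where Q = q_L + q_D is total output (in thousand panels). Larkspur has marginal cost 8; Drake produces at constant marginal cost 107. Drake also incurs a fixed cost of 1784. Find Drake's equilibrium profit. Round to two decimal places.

Larkspur's profit: π_L = (438 - 2Q)q_L - (8q_L). Setting ∂π_L/∂q_L = 0: 430 - 4q_L - 2(q_D) = 0.
Drake's first-order condition: 331 - 4q_D - 2(q_L) = 0.
So q_L = (430 - 2q_D)/4 and q_D = (331 - 2q_L)/4.
Substituting one into the other gives q_L = 529/6 and q_D = 116/3.
Price P = 438 - 2·(761/6) = 553/3.
Drake's profit: (553/3 - 107)·(116/3) - 1784 = 1206.2222.

1206.22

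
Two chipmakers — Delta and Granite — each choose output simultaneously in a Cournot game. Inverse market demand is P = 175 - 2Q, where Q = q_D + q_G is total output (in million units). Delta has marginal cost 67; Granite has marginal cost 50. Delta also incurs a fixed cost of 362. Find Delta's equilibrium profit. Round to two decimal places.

98.06

Delta's profit: π_D = (175 - 2Q)q_D - (67q_D). Setting ∂π_D/∂q_D = 0: 108 - 4q_D - 2(q_G) = 0.
Granite's profit: π_G = (175 - 2Q)q_G - (50q_G). Setting ∂π_G/∂q_G = 0: 125 - 4q_G - 2(q_D) = 0.
Best responses: q_D = (108 - 2q_G)/4, q_G = (125 - 2q_D)/4.
Substituting one into the other gives q_D = 91/6 and q_G = 71/3.
Price P = 175 - 2·(233/6) = 292/3.
Delta's profit: (292/3 - 67)·(91/6) - 362 = 1765/18.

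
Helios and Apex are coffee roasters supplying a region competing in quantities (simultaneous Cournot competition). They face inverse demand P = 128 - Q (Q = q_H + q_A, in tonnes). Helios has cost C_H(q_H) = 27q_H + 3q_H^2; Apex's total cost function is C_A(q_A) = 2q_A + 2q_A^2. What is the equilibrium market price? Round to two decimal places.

98.49

Helios's profit: π_H = (128 - Q)q_H - (27q_H + 3q_H²). Setting ∂π_H/∂q_H = 0: 101 - 8q_H - (q_A) = 0.
Apex's profit: π_A = (128 - Q)q_A - (2q_A + 2q_A²). Setting ∂π_A/∂q_A = 0: 126 - 6q_A - (q_H) = 0.
Best responses: q_H = (101 - q_A)/8, q_A = (126 - q_H)/6.
Substituting one into the other gives q_H = 480/47 and q_A = 907/47.
Total output Q = 1387/47, so price P = 128 - 1387/47 = 98.4894.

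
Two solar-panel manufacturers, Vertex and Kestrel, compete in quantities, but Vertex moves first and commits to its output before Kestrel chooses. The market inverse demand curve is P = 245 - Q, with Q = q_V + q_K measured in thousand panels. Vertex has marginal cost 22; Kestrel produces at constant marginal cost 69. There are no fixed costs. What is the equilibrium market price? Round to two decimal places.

89.50

Solve by backward induction. Given q_V, the follower Kestrel maximises π_K = (245 - q_V - q_K)q_K - 69q_K.
Setting the follower's marginal profit to zero, 176 - q_V - 2q_K = 0, i.e. q_K = (176 - q_V)/2.
Vertex substitutes q_K(q_V) into its own profit: π_V = q_V(245 - q_V - (176 - q_V)/2) - 22q_V = (157 - (1/2)q_V)q_V - 22q_V.
The leader's first-order condition 135 - q_V = 0 yields q_V = 135.
Then q_K = (176 - 135)/2 = 41/2.
Total output Q = 311/2, so price P = 245 - 311/2 = 179/2.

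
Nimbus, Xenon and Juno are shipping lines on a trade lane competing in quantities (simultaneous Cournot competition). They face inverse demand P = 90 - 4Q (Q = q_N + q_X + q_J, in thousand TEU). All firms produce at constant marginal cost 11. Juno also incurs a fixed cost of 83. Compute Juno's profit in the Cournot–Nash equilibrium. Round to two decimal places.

14.52

Each firm earns π_i = (90 - 4Q)q_i - 11q_i.
Setting ∂π_i/∂q_i = 0 with rivals' quantities fixed: 79 - 8q_i - 4·Σ_{j≠i} q_j = 0.
By symmetry each firm produces the same amount; substituting Σ_{j≠i} q_j = 2q_i yields q_i = 79/16.
Price P = 90 - 4·(237/16) = 123/4.
Juno's profit: (123/4 - 11)·(79/16) - 83 = 929/64.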